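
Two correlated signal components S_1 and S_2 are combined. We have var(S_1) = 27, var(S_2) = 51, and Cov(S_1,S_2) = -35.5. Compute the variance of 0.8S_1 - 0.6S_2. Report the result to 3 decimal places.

69.720

var(0.8S_1 - 0.6S_2) = (0.8)²·var(S_1) + (-0.6)²·var(S_2) + 2·(0.8)·(-0.6)·Cov(S_1,S_2)
= 0.64·27 + 0.36·51 + -0.96·-35.5 = 69.72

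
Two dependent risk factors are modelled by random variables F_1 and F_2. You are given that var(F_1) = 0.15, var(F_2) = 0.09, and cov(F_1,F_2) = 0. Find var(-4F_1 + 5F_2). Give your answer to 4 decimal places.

4.6500

var(-4F_1 + 5F_2) = (-4)²·var(F_1) + (5)²·var(F_2) + 2·(-4)·(5)·cov(F_1,F_2)
= 16·0.15 + 25·0.09 + -40·0 = 4.65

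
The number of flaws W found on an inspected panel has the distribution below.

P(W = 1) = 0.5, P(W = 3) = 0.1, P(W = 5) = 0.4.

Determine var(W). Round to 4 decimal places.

E[W] = (1)(0.5) + (3)(0.1) + (5)(0.4) = 2.8
E[W²] = (1)²(0.5) + (3)²(0.1) + (5)²(0.4) = 11.4
var(W) = E[W²] − (E[W])² = 11.4 − (2.8)² = 3.56

3.5600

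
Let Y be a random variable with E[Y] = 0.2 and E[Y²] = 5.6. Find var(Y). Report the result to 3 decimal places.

var(Y) = 5.6 − (0.2)² = 5.56

5.560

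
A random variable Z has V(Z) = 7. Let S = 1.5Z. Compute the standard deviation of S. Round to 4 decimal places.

V(1.5Z) = (1.5)²·7 = 15.75
sd(S) = √15.75 ≈ 3.9686

3.9686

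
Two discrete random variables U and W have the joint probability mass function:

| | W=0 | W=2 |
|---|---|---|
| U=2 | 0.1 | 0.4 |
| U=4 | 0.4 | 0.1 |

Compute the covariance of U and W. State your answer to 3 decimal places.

E[U] = 3,  E[W] = 1
E[UW] = 2.4
Cov(U,W) = E[UW] − E[U]E[W] = 2.4 − (3)(1) = -0.6

-0.600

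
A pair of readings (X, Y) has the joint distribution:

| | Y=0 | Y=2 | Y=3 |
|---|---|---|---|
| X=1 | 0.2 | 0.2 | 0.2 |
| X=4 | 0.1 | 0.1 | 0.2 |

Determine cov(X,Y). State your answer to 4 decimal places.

0.2400

E[X] = 2.2,  E[Y] = 1.8
E[XY] = 4.2
cov(X,Y) = E[XY] − E[X]E[Y] = 4.2 − (2.2)(1.8) = 0.24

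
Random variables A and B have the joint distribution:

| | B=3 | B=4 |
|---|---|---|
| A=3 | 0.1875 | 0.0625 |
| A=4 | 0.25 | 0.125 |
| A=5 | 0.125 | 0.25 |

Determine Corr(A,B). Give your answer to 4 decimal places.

0.3430

E[A] = 4.125,  E[B] = 3.4375
E[AB] = 14.3125
cov(A,B) = E[AB] − E[A]E[B] = 14.3125 − (4.125)(3.4375) = 0.1328125
V(A) = 0.609375,  V(B) = 0.24609375
ρ = 0.1328125 / √(0.609375·0.24609375) ≈ 0.3430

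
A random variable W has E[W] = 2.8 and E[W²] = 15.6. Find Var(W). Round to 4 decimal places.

Var(W) = 15.6 − (2.8)² = 7.76

7.7600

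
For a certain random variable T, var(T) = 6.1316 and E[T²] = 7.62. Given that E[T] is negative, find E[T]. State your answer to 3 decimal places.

(E[T])² = E[T²] − var(T) = 7.62 − 6.1316 = 1.4884
E[T] = −√1.4884 = -1.22

-1.220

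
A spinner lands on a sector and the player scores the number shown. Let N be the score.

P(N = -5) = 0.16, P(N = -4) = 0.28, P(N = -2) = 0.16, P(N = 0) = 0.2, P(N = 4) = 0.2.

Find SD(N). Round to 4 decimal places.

E[N] = (-5)(0.16) + (-4)(0.28) + (-2)(0.16) + (0)(0.2) + (4)(0.2) = -1.44
E[N²] = (-5)²(0.16) + (-4)²(0.28) + (-2)²(0.16) + (0)²(0.2) + (4)²(0.2) = 12.32
Var(N) = E[N²] − (E[N])² = 12.32 − (-1.44)² = 10.2464
SD(N) = √10.2464 ≈ 3.2010

3.2010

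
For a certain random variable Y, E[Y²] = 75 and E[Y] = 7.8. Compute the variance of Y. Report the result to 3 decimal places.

14.160

Var(Y) = 75 − (7.8)² = 14.16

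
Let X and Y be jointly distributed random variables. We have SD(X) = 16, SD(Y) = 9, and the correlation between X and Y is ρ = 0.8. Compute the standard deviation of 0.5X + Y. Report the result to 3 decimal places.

var(X) = (16)² = 256;  var(Y) = (9)² = 81
cov(X,Y) = ρ·SD(X)·SD(Y) = 0.8·16·9 = 115.2
var(0.5X + Y) = (0.5)²·var(X) + (1)²·var(Y) + 2·(0.5)·(1)·cov(X,Y)
= 0.25·256 + 1·81 + 1·115.2 = 260.2
SD(0.5X + Y) = √260.2 ≈ 16.131

16.131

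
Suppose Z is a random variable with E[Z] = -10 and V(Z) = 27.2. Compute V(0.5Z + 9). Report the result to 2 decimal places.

6.80

V(0.5Z + 9) = (0.5)²·V(Z) = 0.25·27.2 = 6.8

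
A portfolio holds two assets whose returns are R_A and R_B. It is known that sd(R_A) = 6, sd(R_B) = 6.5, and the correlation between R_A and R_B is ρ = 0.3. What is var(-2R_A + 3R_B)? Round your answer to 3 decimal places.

var(R_A) = (6)² = 36;  var(R_B) = (6.5)² = 42.25
Cov(R_A,R_B) = ρ·sd(R_A)·sd(R_B) = 0.3·6·6.5 = 11.7
var(-2R_A + 3R_B) = (-2)²·var(R_A) + (3)²·var(R_B) + 2·(-2)·(3)·Cov(R_A,R_B)
= 4·36 + 9·42.25 + -12·11.7 = 383.85

383.850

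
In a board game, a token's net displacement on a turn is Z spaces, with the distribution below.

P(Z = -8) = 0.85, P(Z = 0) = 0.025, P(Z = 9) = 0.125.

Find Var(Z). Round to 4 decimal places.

E[Z] = (-8)(0.85) + (0)(0.025) + (9)(0.125) = -5.675
E[Z²] = (-8)²(0.85) + (0)²(0.025) + (9)²(0.125) = 64.525
Var(Z) = E[Z²] − (E[Z])² = 64.525 − (-5.675)² = 32.319375

32.3194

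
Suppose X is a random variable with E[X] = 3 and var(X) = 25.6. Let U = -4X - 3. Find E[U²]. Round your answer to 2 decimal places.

E[-4X - 3] = -4·3 − 3 = -15
var(-4X - 3) = (-4)²·25.6 = 409.6
E[U²] = var(U) + (E[U])² = 409.6 + (-15)² = 634.6

634.60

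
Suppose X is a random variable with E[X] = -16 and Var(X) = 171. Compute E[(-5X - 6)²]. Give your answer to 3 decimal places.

E[-5X - 6] = -5·-16 − 6 = 74
Var(-5X - 6) = (-5)²·171 = 4275
E[(-5X - 6)²] = Var((-5X - 6)) + (E[(-5X - 6)])² = 4275 + (74)² = 9751

9751.000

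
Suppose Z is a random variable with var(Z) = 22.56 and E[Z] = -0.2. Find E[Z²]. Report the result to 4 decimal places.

22.6000

E[Z²] = var(Z) + (E[Z])² = 22.56 + (-0.2)² = 22.6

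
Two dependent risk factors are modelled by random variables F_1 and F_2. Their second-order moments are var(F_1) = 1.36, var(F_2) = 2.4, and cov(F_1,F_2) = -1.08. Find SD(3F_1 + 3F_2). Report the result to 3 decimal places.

3.795

var(3F_1 + 3F_2) = (3)²·var(F_1) + (3)²·var(F_2) + 2·(3)·(3)·cov(F_1,F_2)
= 9·1.36 + 9·2.4 + 18·-1.08 = 14.4
SD(3F_1 + 3F_2) = √14.4 ≈ 3.795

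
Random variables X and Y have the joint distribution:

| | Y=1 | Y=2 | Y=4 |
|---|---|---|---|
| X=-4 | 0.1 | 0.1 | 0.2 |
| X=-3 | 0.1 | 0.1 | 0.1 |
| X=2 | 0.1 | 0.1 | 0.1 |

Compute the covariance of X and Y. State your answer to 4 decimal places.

-0.3500

E[X] = -1.9,  E[Y] = 2.5
E[XY] = -5.1
Cov(X,Y) = E[XY] − E[X]E[Y] = -5.1 − (-1.9)(2.5) = -0.35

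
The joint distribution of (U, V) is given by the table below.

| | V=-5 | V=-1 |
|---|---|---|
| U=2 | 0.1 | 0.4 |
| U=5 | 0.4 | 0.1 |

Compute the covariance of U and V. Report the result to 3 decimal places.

E[U] = 3.5,  E[V] = -3
E[UV] = -12.3
Cov(U,V) = E[UV] − E[U]E[V] = -12.3 − (3.5)(-3) = -1.8

-1.800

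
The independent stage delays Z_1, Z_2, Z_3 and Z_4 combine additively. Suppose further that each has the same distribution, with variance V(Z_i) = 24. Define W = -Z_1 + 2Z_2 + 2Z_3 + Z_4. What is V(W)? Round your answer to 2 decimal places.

By independence, V(W) = (-1)²V(Z_1) + (2)²V(Z_2) + (2)²V(Z_3) + (1)²V(Z_4)
= (-1)²·24 + (2)²·24 + (2)²·24 + (1)²·24 = 240

240.00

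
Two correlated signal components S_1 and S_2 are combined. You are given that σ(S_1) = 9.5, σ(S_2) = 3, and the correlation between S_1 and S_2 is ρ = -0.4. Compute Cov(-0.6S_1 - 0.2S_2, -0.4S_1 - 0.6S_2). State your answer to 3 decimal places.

17.724

var(S_1) = (9.5)² = 90.25;  var(S_2) = (3)² = 9
Cov(S_1,S_2) = ρ·σ(S_1)·σ(S_2) = -0.4·9.5·3 = -11.4
Cov(-0.6S_1 - 0.2S_2, -0.4S_1 - 0.6S_2) = (-0.6)(-0.4)var(S_1) + (-0.2)(-0.6)var(S_2) + [(-0.6)(-0.6) + (-0.2)(-0.4)]Cov(S_1,S_2)
= 0.24·90.25 + 0.12·9 + 0.44·-11.4 = 17.724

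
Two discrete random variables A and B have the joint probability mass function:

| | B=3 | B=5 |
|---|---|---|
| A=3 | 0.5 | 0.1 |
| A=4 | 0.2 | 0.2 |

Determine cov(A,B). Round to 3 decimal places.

E[A] = 3.4,  E[B] = 3.6
E[AB] = 12.4
cov(A,B) = E[AB] − E[A]E[B] = 12.4 − (3.4)(3.6) = 0.16

0.160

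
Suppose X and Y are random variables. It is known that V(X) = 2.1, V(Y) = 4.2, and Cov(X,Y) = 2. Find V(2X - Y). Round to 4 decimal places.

4.6000

V(2X - Y) = (2)²·V(X) + (-1)²·V(Y) + 2·(2)·(-1)·Cov(X,Y)
= 4·2.1 + 1·4.2 + -4·2 = 4.6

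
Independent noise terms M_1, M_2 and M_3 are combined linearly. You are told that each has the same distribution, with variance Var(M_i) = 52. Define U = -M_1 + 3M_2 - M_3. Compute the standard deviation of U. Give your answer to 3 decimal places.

23.917

By independence, Var(U) = (-1)²Var(M_1) + (3)²Var(M_2) + (-1)²Var(M_3)
= (-1)²·52 + (3)²·52 + (-1)²·52 = 572
SD(U) = √572 ≈ 23.917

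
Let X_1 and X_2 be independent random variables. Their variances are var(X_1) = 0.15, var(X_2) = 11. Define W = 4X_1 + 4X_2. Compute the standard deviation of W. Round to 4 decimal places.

13.3566

By independence, var(W) = (4)²var(X_1) + (4)²var(X_2)
= (4)²·0.15 + (4)²·11 = 178.4
SD(W) = √178.4 ≈ 13.3566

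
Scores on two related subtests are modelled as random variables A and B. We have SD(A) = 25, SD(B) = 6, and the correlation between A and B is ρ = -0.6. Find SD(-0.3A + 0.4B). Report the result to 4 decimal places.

9.1439

Var(A) = (25)² = 625;  Var(B) = (6)² = 36
Cov(A,B) = ρ·SD(A)·SD(B) = -0.6·25·6 = -90
Var(-0.3A + 0.4B) = (-0.3)²·Var(A) + (0.4)²·Var(B) + 2·(-0.3)·(0.4)·Cov(A,B)
= 0.09·625 + 0.16·36 + -0.24·-90 = 83.61
SD(-0.3A + 0.4B) = √83.61 ≈ 9.1439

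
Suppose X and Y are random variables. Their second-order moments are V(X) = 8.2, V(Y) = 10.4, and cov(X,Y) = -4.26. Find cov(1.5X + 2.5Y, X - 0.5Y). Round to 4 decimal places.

cov(1.5X + 2.5Y, X - 0.5Y) = (1.5)(1)V(X) + (2.5)(-0.5)V(Y) + [(1.5)(-0.5) + (2.5)(1)]cov(X,Y)
= 1.5·8.2 + -1.25·10.4 + 1.75·-4.26 = -8.155

-8.1550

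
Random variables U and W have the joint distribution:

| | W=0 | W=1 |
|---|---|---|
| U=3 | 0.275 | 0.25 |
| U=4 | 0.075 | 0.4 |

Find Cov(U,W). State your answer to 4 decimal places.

0.0913

E[U] = 3.475,  E[W] = 0.65
E[UW] = 2.35
Cov(U,W) = E[UW] − E[U]E[W] = 2.35 − (3.475)(0.65) = 0.09125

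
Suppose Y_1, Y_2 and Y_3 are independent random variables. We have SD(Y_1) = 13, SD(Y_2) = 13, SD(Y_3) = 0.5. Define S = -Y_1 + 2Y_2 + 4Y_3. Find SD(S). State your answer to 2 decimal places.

29.14

Var(Y_1) = 169, Var(Y_2) = 169, Var(Y_3) = 0.25
By independence, Var(S) = (-1)²Var(Y_1) + (2)²Var(Y_2) + (4)²Var(Y_3)
= (-1)²·169 + (2)²·169 + (4)²·0.25 = 849
SD(S) = √849 ≈ 29.14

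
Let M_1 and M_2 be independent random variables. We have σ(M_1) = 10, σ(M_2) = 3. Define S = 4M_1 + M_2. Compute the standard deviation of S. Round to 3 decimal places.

Var(M_1) = 100, Var(M_2) = 9
By independence, Var(S) = (4)²Var(M_1) + (1)²Var(M_2)
= (4)²·100 + (1)²·9 = 1609
σ(S) = √1609 ≈ 40.112

40.112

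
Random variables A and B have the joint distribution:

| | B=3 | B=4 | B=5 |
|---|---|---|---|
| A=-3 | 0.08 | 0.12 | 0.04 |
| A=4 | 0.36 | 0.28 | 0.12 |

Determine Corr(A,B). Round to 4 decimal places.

-0.0882

E[A] = 2.32,  E[B] = 3.72
E[AB] = 8.44
cov(A,B) = E[AB] − E[A]E[B] = 8.44 − (2.32)(3.72) = -0.1904
Var(A) = 8.9376,  Var(B) = 0.5216
ρ = -0.1904 / √(8.9376·0.5216) ≈ -0.0882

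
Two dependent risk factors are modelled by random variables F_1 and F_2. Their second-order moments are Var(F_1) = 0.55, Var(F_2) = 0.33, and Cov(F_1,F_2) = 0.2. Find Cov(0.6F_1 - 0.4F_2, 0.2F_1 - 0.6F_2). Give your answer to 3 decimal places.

Cov(0.6F_1 - 0.4F_2, 0.2F_1 - 0.6F_2) = (0.6)(0.2)Var(F_1) + (-0.4)(-0.6)Var(F_2) + [(0.6)(-0.6) + (-0.4)(0.2)]Cov(F_1,F_2)
= 0.12·0.55 + 0.24·0.33 + -0.44·0.2 = 0.0572

0.057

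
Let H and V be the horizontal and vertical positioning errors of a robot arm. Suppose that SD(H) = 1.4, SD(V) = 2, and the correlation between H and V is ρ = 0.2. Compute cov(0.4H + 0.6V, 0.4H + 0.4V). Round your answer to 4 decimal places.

1.4976

var(H) = (1.4)² = 1.96;  var(V) = (2)² = 4
cov(H,V) = ρ·SD(H)·SD(V) = 0.2·1.4·2 = 0.56
cov(0.4H + 0.6V, 0.4H + 0.4V) = (0.4)(0.4)var(H) + (0.6)(0.4)var(V) + [(0.4)(0.4) + (0.6)(0.4)]cov(H,V)
= 0.16·1.96 + 0.24·4 + 0.4·0.56 = 1.4976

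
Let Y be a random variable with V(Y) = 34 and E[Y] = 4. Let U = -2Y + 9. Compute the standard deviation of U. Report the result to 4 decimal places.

V(-2Y + 9) = (-2)²·34 = 136
SD(U) = √136 ≈ 11.6619

11.6619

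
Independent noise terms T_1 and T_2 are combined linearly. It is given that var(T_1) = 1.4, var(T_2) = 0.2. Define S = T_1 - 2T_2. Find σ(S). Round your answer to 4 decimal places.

By independence, var(S) = (1)²var(T_1) + (-2)²var(T_2)
= (1)²·1.4 + (-2)²·0.2 = 2.2
σ(S) = √2.2 ≈ 1.4832

1.4832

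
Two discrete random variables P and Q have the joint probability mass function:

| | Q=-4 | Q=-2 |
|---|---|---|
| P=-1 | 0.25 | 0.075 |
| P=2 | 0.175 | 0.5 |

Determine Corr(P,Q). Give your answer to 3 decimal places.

0.483

E[P] = 1.025,  E[Q] = -2.85
E[PQ] = -2.25
Cov(P,Q) = E[PQ] − E[P]E[Q] = -2.25 − (1.025)(-2.85) = 0.67125
Var(P) = 1.974375,  Var(Q) = 0.9775
ρ = 0.67125 / √(1.974375·0.9775) ≈ 0.483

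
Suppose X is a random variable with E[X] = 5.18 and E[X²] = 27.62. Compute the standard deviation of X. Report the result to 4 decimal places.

Var(X) = 27.62 − (5.18)² = 0.7876
σ(X) = √0.7876 ≈ 0.8875

0.8875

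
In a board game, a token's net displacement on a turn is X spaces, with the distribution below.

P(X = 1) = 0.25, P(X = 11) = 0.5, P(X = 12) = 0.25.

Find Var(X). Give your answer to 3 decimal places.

20.188

E[X] = (1)(0.25) + (11)(0.5) + (12)(0.25) = 8.75
E[X²] = (1)²(0.25) + (11)²(0.5) + (12)²(0.25) = 96.75
Var(X) = E[X²] − (E[X])² = 96.75 − (8.75)² = 20.1875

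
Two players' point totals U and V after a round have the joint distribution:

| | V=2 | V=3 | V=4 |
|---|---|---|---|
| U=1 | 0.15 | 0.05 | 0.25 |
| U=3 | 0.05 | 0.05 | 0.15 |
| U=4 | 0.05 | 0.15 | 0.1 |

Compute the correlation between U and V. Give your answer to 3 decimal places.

E[U] = 2.4,  E[V] = 3.25
E[UV] = 7.8
cov(U,V) = E[UV] − E[U]E[V] = 7.8 − (2.4)(3.25) = 0
Var(U) = 1.74,  Var(V) = 0.6875
ρ = 0 / √(1.74·0.6875) ≈ 0.000

0.000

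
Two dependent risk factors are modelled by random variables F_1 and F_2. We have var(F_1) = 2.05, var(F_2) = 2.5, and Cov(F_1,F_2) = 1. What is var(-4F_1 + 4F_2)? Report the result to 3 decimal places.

40.800

var(-4F_1 + 4F_2) = (-4)²·var(F_1) + (4)²·var(F_2) + 2·(-4)·(4)·Cov(F_1,F_2)
= 16·2.05 + 16·2.5 + -32·1 = 40.8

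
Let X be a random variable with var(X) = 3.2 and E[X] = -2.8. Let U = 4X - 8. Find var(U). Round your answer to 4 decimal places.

51.2000

var(4X - 8) = (4)²·var(X) = 16·3.2 = 51.2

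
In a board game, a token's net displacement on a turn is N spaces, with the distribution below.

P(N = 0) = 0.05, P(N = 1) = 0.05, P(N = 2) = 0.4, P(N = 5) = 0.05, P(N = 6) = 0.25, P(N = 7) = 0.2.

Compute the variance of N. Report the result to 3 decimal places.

5.700

E[N] = (0)(0.05) + (1)(0.05) + (2)(0.4) + (5)(0.05) + (6)(0.25) + (7)(0.2) = 4
E[N²] = (0)²(0.05) + (1)²(0.05) + (2)²(0.4) + (5)²(0.05) + (6)²(0.25) + (7)²(0.2) = 21.7
Var(N) = E[N²] − (E[N])² = 21.7 − (4)² = 5.7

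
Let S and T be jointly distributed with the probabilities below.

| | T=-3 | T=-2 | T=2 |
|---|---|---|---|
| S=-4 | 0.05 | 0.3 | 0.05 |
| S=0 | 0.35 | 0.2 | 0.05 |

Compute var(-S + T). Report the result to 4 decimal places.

7.0400

E[S] = -1.6,  E[T] = -2,  E[ST] = 2.6
var(S) = 6.4 − (-1.6)² = 3.84;  var(T) = 6 − (-2)² = 2
Cov(S,T) = 2.6 − (-1.6)(-2) = -0.6
var(-S + T) = (-1)²·3.84 + (1)²·2 + 2·(-1)·(1)·-0.6 = 7.04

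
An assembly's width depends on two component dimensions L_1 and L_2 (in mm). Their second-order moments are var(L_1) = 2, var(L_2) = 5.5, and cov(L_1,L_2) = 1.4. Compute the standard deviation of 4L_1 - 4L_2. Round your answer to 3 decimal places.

8.672

var(4L_1 - 4L_2) = (4)²·var(L_1) + (-4)²·var(L_2) + 2·(4)·(-4)·cov(L_1,L_2)
= 16·2 + 16·5.5 + -32·1.4 = 75.2
SD(4L_1 - 4L_2) = √75.2 ≈ 8.672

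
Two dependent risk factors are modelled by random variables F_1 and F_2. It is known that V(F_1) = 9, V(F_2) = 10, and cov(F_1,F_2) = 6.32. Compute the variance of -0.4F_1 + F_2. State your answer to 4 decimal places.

6.3840

V(-0.4F_1 + F_2) = (-0.4)²·V(F_1) + (1)²·V(F_2) + 2·(-0.4)·(1)·cov(F_1,F_2)
= 0.16·9 + 1·10 + -0.8·6.32 = 6.384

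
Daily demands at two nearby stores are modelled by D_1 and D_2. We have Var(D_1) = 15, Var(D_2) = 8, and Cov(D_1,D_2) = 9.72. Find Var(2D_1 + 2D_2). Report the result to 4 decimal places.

169.7600

Var(2D_1 + 2D_2) = (2)²·Var(D_1) + (2)²·Var(D_2) + 2·(2)·(2)·Cov(D_1,D_2)
= 4·15 + 4·8 + 8·9.72 = 169.76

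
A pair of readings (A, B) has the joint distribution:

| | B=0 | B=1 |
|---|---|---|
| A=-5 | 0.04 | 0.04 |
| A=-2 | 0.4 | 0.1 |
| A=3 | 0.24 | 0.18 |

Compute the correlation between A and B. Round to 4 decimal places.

E[A] = -0.14,  E[B] = 0.32
E[AB] = 0.14
Cov(A,B) = E[AB] − E[A]E[B] = 0.14 − (-0.14)(0.32) = 0.1848
Var(A) = 7.7604,  Var(B) = 0.2176
ρ = 0.1848 / √(7.7604·0.2176) ≈ 0.1422

0.1422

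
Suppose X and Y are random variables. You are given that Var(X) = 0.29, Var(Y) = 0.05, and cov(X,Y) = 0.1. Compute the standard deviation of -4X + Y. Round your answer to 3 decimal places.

1.972

Var(-4X + Y) = (-4)²·Var(X) + (1)²·Var(Y) + 2·(-4)·(1)·cov(X,Y)
= 16·0.29 + 1·0.05 + -8·0.1 = 3.89
σ(-4X + Y) = √3.89 ≈ 1.972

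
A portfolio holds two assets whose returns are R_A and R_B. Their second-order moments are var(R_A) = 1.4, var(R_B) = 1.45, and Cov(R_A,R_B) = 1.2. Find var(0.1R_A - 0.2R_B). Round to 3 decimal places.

0.024

var(0.1R_A - 0.2R_B) = (0.1)²·var(R_A) + (-0.2)²·var(R_B) + 2·(0.1)·(-0.2)·Cov(R_A,R_B)
= 0.01·1.4 + 0.04·1.45 + -0.04·1.2 = 0.024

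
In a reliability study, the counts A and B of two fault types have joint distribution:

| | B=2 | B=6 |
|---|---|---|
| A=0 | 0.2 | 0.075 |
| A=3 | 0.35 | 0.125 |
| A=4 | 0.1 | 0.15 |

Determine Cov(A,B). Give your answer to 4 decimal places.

0.5050

E[A] = 2.425,  E[B] = 3.4
E[AB] = 8.75
Cov(A,B) = E[AB] − E[A]E[B] = 8.75 − (2.425)(3.4) = 0.505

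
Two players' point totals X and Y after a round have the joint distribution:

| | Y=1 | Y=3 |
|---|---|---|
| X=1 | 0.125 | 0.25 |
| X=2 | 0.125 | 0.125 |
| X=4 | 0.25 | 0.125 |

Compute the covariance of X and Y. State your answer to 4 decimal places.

-0.3750

E[X] = 2.375,  E[Y] = 2
E[XY] = 4.375
cov(X,Y) = E[XY] − E[X]E[Y] = 4.375 − (2.375)(2) = -0.375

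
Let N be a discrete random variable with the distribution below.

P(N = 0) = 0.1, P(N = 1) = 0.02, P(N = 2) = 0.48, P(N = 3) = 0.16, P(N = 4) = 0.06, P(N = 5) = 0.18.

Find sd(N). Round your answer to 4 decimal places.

1.4422

E[N] = (0)(0.1) + (1)(0.02) + (2)(0.48) + (3)(0.16) + (4)(0.06) + (5)(0.18) = 2.6
E[N²] = (0)²(0.1) + (1)²(0.02) + (2)²(0.48) + (3)²(0.16) + (4)²(0.06) + (5)²(0.18) = 8.84
Var(N) = E[N²] − (E[N])² = 8.84 − (2.6)² = 2.08
sd(N) = √2.08 ≈ 1.4422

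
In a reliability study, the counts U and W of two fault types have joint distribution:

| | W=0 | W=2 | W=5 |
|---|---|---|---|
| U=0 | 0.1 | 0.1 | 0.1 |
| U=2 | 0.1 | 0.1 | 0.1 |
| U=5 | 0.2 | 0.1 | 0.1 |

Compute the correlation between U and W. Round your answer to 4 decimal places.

E[U] = 2.6,  E[W] = 2.1
E[UW] = 4.9
cov(U,W) = E[UW] − E[U]E[W] = 4.9 − (2.6)(2.1) = -0.56
var(U) = 4.44,  var(W) = 4.29
ρ = -0.56 / √(4.44·4.29) ≈ -0.1283

-0.1283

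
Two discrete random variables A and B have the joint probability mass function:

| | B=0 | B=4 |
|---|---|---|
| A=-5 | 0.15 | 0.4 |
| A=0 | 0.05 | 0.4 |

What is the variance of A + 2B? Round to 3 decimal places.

E[A] = -2.75,  E[B] = 3.2,  E[AB] = -8
V(A) = 13.75 − (-2.75)² = 6.1875;  V(B) = 12.8 − (3.2)² = 2.56
Cov(A,B) = -8 − (-2.75)(3.2) = 0.8
V(A + 2B) = (1)²·6.1875 + (2)²·2.56 + 2·(1)·(2)·0.8 = 19.6275

19.628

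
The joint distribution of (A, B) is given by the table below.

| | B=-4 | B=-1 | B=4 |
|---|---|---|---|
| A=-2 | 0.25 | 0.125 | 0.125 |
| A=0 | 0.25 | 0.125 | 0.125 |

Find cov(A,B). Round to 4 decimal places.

0.0000

E[A] = -1,  E[B] = -1.25
E[AB] = 1.25
cov(A,B) = E[AB] − E[A]E[B] = 1.25 − (-1)(-1.25) = 0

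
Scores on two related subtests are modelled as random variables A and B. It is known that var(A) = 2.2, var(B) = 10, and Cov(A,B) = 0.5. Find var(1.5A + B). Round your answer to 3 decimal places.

var(1.5A + B) = (1.5)²·var(A) + (1)²·var(B) + 2·(1.5)·(1)·Cov(A,B)
= 2.25·2.2 + 1·10 + 3·0.5 = 16.45

16.450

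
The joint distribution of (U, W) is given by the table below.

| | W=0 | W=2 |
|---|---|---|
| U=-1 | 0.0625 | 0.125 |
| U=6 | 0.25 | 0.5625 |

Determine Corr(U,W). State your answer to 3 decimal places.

E[U] = 4.6875,  E[W] = 1.375
E[UW] = 6.5
cov(U,W) = E[UW] − E[U]E[W] = 6.5 − (4.6875)(1.375) = 0.0546875
var(U) = 7.46484375,  var(W) = 0.859375
ρ = 0.0546875 / √(7.46484375·0.859375) ≈ 0.022

0.022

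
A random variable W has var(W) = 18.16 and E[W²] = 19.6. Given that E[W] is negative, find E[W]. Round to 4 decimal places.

-1.2000

(E[W])² = E[W²] − var(W) = 19.6 − 18.16 = 1.44
E[W] = −√1.44 = -1.2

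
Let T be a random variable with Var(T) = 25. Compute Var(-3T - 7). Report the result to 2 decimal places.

Var(-3T - 7) = (-3)²·Var(T) = 9·25 = 225

225.00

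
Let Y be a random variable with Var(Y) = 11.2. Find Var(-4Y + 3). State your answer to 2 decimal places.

Var(-4Y + 3) = (-4)²·Var(Y) = 16·11.2 = 179.2

179.20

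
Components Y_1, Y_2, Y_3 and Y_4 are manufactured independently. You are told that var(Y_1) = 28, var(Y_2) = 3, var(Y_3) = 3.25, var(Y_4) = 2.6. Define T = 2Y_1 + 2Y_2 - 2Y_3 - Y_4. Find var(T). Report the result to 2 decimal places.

By independence, var(T) = (2)²var(Y_1) + (2)²var(Y_2) + (-2)²var(Y_3) + (-1)²var(Y_4)
= (2)²·28 + (2)²·3 + (-2)²·3.25 + (-1)²·2.6 = 139.6

139.60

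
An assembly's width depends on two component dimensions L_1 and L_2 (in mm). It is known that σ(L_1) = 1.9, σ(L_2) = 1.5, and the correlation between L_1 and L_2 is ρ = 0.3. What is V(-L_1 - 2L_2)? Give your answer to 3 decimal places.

V(L_1) = (1.9)² = 3.61;  V(L_2) = (1.5)² = 2.25
Cov(L_1,L_2) = ρ·σ(L_1)·σ(L_2) = 0.3·1.9·1.5 = 0.855
V(-L_1 - 2L_2) = (-1)²·V(L_1) + (-2)²·V(L_2) + 2·(-1)·(-2)·Cov(L_1,L_2)
= 1·3.61 + 4·2.25 + 4·0.855 = 16.03

16.030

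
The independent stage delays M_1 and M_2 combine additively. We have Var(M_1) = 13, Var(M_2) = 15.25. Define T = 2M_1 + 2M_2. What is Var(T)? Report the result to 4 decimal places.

113.0000

By independence, Var(T) = (2)²Var(M_1) + (2)²Var(M_2)
= (2)²·13 + (2)²·15.25 = 113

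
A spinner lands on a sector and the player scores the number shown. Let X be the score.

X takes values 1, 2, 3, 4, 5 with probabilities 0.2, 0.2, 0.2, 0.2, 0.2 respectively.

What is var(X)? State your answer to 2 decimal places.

E[X] = (1)(0.2) + (2)(0.2) + (3)(0.2) + (4)(0.2) + (5)(0.2) = 3
E[X²] = (1)²(0.2) + (2)²(0.2) + (3)²(0.2) + (4)²(0.2) + (5)²(0.2) = 11
var(X) = E[X²] − (E[X])² = 11 − (3)² = 2

2.00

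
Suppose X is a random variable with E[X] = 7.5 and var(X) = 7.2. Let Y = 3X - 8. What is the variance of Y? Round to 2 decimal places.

var(3X - 8) = (3)²·var(X) = 9·7.2 = 64.8

64.80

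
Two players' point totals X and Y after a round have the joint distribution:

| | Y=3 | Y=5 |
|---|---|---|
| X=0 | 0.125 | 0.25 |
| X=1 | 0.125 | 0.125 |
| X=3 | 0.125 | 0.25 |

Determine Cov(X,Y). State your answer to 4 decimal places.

E[X] = 1.375,  E[Y] = 4.25
E[XY] = 5.875
Cov(X,Y) = E[XY] − E[X]E[Y] = 5.875 − (1.375)(4.25) = 0.03125

0.0313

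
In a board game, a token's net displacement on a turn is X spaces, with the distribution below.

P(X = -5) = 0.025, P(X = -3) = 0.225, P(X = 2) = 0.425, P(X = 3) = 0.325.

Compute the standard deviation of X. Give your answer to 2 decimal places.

E[X] = (-5)(0.025) + (-3)(0.225) + (2)(0.425) + (3)(0.325) = 1.025
E[X²] = (-5)²(0.025) + (-3)²(0.225) + (2)²(0.425) + (3)²(0.325) = 7.275
var(X) = E[X²] − (E[X])² = 7.275 − (1.025)² = 6.224375
sd(X) = √6.224375 ≈ 2.49

2.49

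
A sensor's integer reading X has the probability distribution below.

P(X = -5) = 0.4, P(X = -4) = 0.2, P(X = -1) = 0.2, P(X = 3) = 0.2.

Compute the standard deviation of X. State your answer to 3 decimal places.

3.072

E[X] = (-5)(0.4) + (-4)(0.2) + (-1)(0.2) + (3)(0.2) = -2.4
E[X²] = (-5)²(0.4) + (-4)²(0.2) + (-1)²(0.2) + (3)²(0.2) = 15.2
Var(X) = E[X²] − (E[X])² = 15.2 − (-2.4)² = 9.44
σ(X) = √9.44 ≈ 3.072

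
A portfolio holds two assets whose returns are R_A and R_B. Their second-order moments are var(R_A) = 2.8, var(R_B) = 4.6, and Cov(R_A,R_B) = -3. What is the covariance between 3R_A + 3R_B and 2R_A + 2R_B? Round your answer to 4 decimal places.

8.4000

Cov(3R_A + 3R_B, 2R_A + 2R_B) = (3)(2)var(R_A) + (3)(2)var(R_B) + [(3)(2) + (3)(2)]Cov(R_A,R_B)
= 6·2.8 + 6·4.6 + 12·-3 = 8.4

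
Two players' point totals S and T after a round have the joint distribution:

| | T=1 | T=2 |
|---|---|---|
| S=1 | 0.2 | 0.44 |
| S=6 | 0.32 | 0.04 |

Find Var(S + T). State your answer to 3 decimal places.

E[S] = 2.8,  E[T] = 1.48,  E[ST] = 3.48
Var(S) = 13.6 − (2.8)² = 5.76;  Var(T) = 2.44 − (1.48)² = 0.2496
Cov(S,T) = 3.48 − (2.8)(1.48) = -0.664
Var(S + T) = (1)²·5.76 + (1)²·0.2496 + 2·(1)·(1)·-0.664 = 4.6816

4.682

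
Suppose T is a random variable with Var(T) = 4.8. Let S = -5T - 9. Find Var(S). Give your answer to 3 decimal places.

120.000

Var(-5T - 9) = (-5)²·Var(T) = 25·4.8 = 120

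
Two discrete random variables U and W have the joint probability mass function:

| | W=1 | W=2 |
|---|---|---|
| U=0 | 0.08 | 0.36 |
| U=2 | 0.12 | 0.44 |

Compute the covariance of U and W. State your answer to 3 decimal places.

-0.016

E[U] = 1.12,  E[W] = 1.8
E[UW] = 2
Cov(U,W) = E[UW] − E[U]E[W] = 2 − (1.12)(1.8) = -0.016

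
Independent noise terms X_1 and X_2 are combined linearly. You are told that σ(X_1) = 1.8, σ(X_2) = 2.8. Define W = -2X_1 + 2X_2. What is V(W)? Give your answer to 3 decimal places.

V(X_1) = 3.24, V(X_2) = 7.84
By independence, V(W) = (-2)²V(X_1) + (2)²V(X_2)
= (-2)²·3.24 + (2)²·7.84 = 44.32

44.320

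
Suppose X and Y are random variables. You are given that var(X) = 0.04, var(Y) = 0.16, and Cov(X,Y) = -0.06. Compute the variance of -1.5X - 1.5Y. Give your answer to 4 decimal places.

var(-1.5X - 1.5Y) = (-1.5)²·var(X) + (-1.5)²·var(Y) + 2·(-1.5)·(-1.5)·Cov(X,Y)
= 2.25·0.04 + 2.25·0.16 + 4.5·-0.06 = 0.18

0.1800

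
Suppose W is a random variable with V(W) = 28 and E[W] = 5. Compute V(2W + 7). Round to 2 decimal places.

112.00

V(2W + 7) = (2)²·V(W) = 4·28 = 112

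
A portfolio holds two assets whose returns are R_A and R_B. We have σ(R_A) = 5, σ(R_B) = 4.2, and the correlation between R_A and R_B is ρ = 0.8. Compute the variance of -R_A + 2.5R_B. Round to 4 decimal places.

Var(R_A) = (5)² = 25;  Var(R_B) = (4.2)² = 17.64
Cov(R_A,R_B) = ρ·σ(R_A)·σ(R_B) = 0.8·5·4.2 = 16.8
Var(-R_A + 2.5R_B) = (-1)²·Var(R_A) + (2.5)²·Var(R_B) + 2·(-1)·(2.5)·Cov(R_A,R_B)
= 1·25 + 6.25·17.64 + -5·16.8 = 51.25

51.2500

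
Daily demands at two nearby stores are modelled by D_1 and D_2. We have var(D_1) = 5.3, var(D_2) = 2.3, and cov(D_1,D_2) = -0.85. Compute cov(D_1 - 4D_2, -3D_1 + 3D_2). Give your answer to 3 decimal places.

cov(D_1 - 4D_2, -3D_1 + 3D_2) = (1)(-3)var(D_1) + (-4)(3)var(D_2) + [(1)(3) + (-4)(-3)]cov(D_1,D_2)
= -3·5.3 + -12·2.3 + 15·-0.85 = -56.25

-56.250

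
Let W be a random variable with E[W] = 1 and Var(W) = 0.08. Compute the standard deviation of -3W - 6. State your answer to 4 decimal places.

Var(-3W - 6) = (-3)²·0.08 = 0.72
σ(-3W - 6) = √0.72 ≈ 0.8485

0.8485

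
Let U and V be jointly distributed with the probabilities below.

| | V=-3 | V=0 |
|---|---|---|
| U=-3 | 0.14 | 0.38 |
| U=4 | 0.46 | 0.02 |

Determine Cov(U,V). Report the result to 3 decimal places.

-3.612

E[U] = 0.36,  E[V] = -1.8
E[UV] = -4.26
Cov(U,V) = E[UV] − E[U]E[V] = -4.26 − (0.36)(-1.8) = -3.612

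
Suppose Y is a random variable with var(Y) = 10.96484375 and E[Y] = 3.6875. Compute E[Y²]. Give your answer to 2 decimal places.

24.56

E[Y²] = var(Y) + (E[Y])² = 10.96484375 + (3.6875)² = 24.5625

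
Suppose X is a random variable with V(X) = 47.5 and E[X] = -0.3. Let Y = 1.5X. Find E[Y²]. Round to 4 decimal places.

E[1.5X] = 1.5·-0.3 = -0.45
V(1.5X) = (1.5)²·47.5 = 106.875
E[Y²] = V(Y) + (E[Y])² = 106.875 + (-0.45)² = 107.0775

107.0775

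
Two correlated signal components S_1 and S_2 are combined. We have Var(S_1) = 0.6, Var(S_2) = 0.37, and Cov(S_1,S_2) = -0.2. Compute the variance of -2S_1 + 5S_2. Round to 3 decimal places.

15.650

Var(-2S_1 + 5S_2) = (-2)²·Var(S_1) + (5)²·Var(S_2) + 2·(-2)·(5)·Cov(S_1,S_2)
= 4·0.6 + 25·0.37 + -20·-0.2 = 15.65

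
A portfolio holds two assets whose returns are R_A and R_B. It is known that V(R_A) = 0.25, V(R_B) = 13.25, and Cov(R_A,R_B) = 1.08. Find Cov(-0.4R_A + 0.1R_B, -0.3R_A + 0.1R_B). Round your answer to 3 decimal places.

0.087

Cov(-0.4R_A + 0.1R_B, -0.3R_A + 0.1R_B) = (-0.4)(-0.3)V(R_A) + (0.1)(0.1)V(R_B) + [(-0.4)(0.1) + (0.1)(-0.3)]Cov(R_A,R_B)
= 0.12·0.25 + 0.01·13.25 + -0.07·1.08 = 0.0869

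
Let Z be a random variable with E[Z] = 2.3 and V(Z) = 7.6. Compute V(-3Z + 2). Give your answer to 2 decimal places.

68.40

V(-3Z + 2) = (-3)²·V(Z) = 9·7.6 = 68.4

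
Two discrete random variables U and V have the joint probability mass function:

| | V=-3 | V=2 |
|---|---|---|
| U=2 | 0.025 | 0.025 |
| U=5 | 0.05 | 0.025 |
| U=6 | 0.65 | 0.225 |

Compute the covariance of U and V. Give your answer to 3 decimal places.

-0.247

E[U] = 5.725,  E[V] = -1.625
E[UV] = -9.55
cov(U,V) = E[UV] − E[U]E[V] = -9.55 − (5.725)(-1.625) = -0.246875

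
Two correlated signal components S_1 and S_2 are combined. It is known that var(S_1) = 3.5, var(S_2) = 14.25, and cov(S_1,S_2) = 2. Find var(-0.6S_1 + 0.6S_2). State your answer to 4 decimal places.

4.9500

var(-0.6S_1 + 0.6S_2) = (-0.6)²·var(S_1) + (0.6)²·var(S_2) + 2·(-0.6)·(0.6)·cov(S_1,S_2)
= 0.36·3.5 + 0.36·14.25 + -0.72·2 = 4.95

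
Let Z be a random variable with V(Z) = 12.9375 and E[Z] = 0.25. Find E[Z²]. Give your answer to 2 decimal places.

E[Z²] = V(Z) + (E[Z])² = 12.9375 + (0.25)² = 13

13.00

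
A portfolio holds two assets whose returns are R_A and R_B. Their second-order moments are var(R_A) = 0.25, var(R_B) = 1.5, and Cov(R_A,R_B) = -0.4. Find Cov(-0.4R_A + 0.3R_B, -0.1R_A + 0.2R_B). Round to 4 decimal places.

0.1440

Cov(-0.4R_A + 0.3R_B, -0.1R_A + 0.2R_B) = (-0.4)(-0.1)var(R_A) + (0.3)(0.2)var(R_B) + [(-0.4)(0.2) + (0.3)(-0.1)]Cov(R_A,R_B)
= 0.04·0.25 + 0.06·1.5 + -0.11·-0.4 = 0.144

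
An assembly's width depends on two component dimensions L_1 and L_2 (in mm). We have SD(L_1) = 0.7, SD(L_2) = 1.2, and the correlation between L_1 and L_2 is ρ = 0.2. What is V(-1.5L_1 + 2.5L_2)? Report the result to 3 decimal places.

8.843

V(L_1) = (0.7)² = 0.49;  V(L_2) = (1.2)² = 1.44
Cov(L_1,L_2) = ρ·SD(L_1)·SD(L_2) = 0.2·0.7·1.2 = 0.168
V(-1.5L_1 + 2.5L_2) = (-1.5)²·V(L_1) + (2.5)²·V(L_2) + 2·(-1.5)·(2.5)·Cov(L_1,L_2)
= 2.25·0.49 + 6.25·1.44 + -7.5·0.168 = 8.8425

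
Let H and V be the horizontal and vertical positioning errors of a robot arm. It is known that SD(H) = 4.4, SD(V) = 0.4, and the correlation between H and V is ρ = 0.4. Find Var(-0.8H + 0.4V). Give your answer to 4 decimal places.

Var(H) = (4.4)² = 19.36;  Var(V) = (0.4)² = 0.16
Cov(H,V) = ρ·SD(H)·SD(V) = 0.4·4.4·0.4 = 0.704
Var(-0.8H + 0.4V) = (-0.8)²·Var(H) + (0.4)²·Var(V) + 2·(-0.8)·(0.4)·Cov(H,V)
= 0.64·19.36 + 0.16·0.16 + -0.64·0.704 = 11.96544

11.9654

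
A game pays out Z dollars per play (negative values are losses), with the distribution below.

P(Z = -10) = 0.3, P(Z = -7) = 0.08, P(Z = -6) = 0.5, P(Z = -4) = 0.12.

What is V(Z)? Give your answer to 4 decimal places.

4.2784

E[Z] = (-10)(0.3) + (-7)(0.08) + (-6)(0.5) + (-4)(0.12) = -7.04
E[Z²] = (-10)²(0.3) + (-7)²(0.08) + (-6)²(0.5) + (-4)²(0.12) = 53.84
V(Z) = E[Z²] − (E[Z])² = 53.84 − (-7.04)² = 4.2784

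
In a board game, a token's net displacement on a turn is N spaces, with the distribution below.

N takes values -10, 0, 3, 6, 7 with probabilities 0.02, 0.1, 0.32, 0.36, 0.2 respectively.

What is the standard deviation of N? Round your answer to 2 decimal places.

3.00

E[N] = (-10)(0.02) + (0)(0.1) + (3)(0.32) + (6)(0.36) + (7)(0.2) = 4.32
E[N²] = (-10)²(0.02) + (0)²(0.1) + (3)²(0.32) + (6)²(0.36) + (7)²(0.2) = 27.64
Var(N) = E[N²] − (E[N])² = 27.64 − (4.32)² = 8.9776
σ(N) = √8.9776 ≈ 3.00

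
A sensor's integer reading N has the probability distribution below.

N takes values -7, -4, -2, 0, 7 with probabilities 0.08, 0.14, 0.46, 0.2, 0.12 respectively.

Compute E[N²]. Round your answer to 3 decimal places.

E[N²] = (-7)²(0.08) + (-4)²(0.14) + (-2)²(0.46) + (0)²(0.2) + (7)²(0.12) = 13.88

13.880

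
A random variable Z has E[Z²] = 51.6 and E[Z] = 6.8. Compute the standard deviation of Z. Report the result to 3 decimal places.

2.315

Var(Z) = 51.6 − (6.8)² = 5.36
σ(Z) = √5.36 ≈ 2.315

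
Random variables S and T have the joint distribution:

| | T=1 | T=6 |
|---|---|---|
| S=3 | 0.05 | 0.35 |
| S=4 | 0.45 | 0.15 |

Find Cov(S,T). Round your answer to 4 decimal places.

-0.7500

E[S] = 3.6,  E[T] = 3.5
E[ST] = 11.85
Cov(S,T) = E[ST] − E[S]E[T] = 11.85 − (3.6)(3.5) = -0.75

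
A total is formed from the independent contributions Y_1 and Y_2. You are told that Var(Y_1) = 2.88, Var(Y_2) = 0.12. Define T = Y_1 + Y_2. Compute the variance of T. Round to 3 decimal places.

By independence, Var(T) = (1)²Var(Y_1) + (1)²Var(Y_2)
= (1)²·2.88 + (1)²·0.12 = 3

3.000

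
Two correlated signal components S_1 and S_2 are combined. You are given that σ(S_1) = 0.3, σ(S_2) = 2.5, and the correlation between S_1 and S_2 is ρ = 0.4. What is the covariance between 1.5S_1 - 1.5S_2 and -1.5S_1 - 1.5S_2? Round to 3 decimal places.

13.860

var(S_1) = (0.3)² = 0.09;  var(S_2) = (2.5)² = 6.25
cov(S_1,S_2) = ρ·σ(S_1)·σ(S_2) = 0.4·0.3·2.5 = 0.3
cov(1.5S_1 - 1.5S_2, -1.5S_1 - 1.5S_2) = (1.5)(-1.5)var(S_1) + (-1.5)(-1.5)var(S_2) + [(1.5)(-1.5) + (-1.5)(-1.5)]cov(S_1,S_2)
= -2.25·0.09 + 2.25·6.25 + 0·0.3 = 13.86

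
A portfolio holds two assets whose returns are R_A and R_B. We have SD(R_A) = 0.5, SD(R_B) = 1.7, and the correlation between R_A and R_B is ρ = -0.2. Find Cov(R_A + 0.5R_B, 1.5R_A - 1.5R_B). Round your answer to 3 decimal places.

-1.665

Var(R_A) = (0.5)² = 0.25;  Var(R_B) = (1.7)² = 2.89
Cov(R_A,R_B) = ρ·SD(R_A)·SD(R_B) = -0.2·0.5·1.7 = -0.17
Cov(R_A + 0.5R_B, 1.5R_A - 1.5R_B) = (1)(1.5)Var(R_A) + (0.5)(-1.5)Var(R_B) + [(1)(-1.5) + (0.5)(1.5)]Cov(R_A,R_B)
= 1.5·0.25 + -0.75·2.89 + -0.75·-0.17 = -1.665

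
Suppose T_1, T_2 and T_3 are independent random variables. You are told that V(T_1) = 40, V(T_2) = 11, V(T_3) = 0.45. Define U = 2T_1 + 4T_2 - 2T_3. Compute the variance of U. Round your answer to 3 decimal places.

By independence, V(U) = (2)²V(T_1) + (4)²V(T_2) + (-2)²V(T_3)
= (2)²·40 + (4)²·11 + (-2)²·0.45 = 337.8

337.800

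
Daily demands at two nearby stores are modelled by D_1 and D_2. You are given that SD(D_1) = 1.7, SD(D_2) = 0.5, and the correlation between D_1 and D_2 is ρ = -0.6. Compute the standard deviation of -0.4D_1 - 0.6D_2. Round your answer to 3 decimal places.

V(D_1) = (1.7)² = 2.89;  V(D_2) = (0.5)² = 0.25
Cov(D_1,D_2) = ρ·SD(D_1)·SD(D_2) = -0.6·1.7·0.5 = -0.51
V(-0.4D_1 - 0.6D_2) = (-0.4)²·V(D_1) + (-0.6)²·V(D_2) + 2·(-0.4)·(-0.6)·Cov(D_1,D_2)
= 0.16·2.89 + 0.36·0.25 + 0.48·-0.51 = 0.3076
SD(-0.4D_1 - 0.6D_2) = √0.3076 ≈ 0.555

0.555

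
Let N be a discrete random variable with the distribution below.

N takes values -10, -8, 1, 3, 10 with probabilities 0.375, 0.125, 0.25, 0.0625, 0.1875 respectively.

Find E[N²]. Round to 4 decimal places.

E[N²] = (-10)²(0.375) + (-8)²(0.125) + (1)²(0.25) + (3)²(0.0625) + (10)²(0.1875) = 65.0625

65.0625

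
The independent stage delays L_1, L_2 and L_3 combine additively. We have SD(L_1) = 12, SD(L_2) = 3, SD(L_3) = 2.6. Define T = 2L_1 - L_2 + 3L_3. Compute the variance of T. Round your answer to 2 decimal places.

645.84

V(L_1) = 144, V(L_2) = 9, V(L_3) = 6.76
By independence, V(T) = (2)²V(L_1) + (-1)²V(L_2) + (3)²V(L_3)
= (2)²·144 + (-1)²·9 + (3)²·6.76 = 645.84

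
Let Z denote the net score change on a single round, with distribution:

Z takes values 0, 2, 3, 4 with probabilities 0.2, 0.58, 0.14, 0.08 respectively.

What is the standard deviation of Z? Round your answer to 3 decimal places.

1.118

E[Z] = (0)(0.2) + (2)(0.58) + (3)(0.14) + (4)(0.08) = 1.9
E[Z²] = (0)²(0.2) + (2)²(0.58) + (3)²(0.14) + (4)²(0.08) = 4.86
Var(Z) = E[Z²] − (E[Z])² = 4.86 − (1.9)² = 1.25
SD(Z) = √1.25 ≈ 1.118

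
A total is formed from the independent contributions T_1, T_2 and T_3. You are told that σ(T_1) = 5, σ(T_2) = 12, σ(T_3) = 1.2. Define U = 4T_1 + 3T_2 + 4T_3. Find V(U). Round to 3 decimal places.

1719.040

V(T_1) = 25, V(T_2) = 144, V(T_3) = 1.44
By independence, V(U) = (4)²V(T_1) + (3)²V(T_2) + (4)²V(T_3)
= (4)²·25 + (3)²·144 + (4)²·1.44 = 1719.04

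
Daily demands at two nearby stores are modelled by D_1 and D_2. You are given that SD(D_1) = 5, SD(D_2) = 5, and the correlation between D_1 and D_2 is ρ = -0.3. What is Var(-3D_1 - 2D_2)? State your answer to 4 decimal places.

Var(D_1) = (5)² = 25;  Var(D_2) = (5)² = 25
Cov(D_1,D_2) = ρ·SD(D_1)·SD(D_2) = -0.3·5·5 = -7.5
Var(-3D_1 - 2D_2) = (-3)²·Var(D_1) + (-2)²·Var(D_2) + 2·(-3)·(-2)·Cov(D_1,D_2)
= 9·25 + 4·25 + 12·-7.5 = 235

235.0000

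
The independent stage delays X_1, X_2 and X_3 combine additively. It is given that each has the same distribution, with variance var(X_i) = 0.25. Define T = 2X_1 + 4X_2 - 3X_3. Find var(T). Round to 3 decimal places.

7.250

By independence, var(T) = (2)²var(X_1) + (4)²var(X_2) + (-3)²var(X_3)
= (2)²·0.25 + (4)²·0.25 + (-3)²·0.25 = 7.25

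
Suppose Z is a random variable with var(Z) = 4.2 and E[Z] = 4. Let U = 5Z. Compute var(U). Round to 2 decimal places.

var(5Z) = (5)²·var(Z) = 25·4.2 = 105

105.00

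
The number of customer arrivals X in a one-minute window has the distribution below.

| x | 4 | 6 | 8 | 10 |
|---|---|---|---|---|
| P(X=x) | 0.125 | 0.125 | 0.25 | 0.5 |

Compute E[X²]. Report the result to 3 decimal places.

E[X²] = (4)²(0.125) + (6)²(0.125) + (8)²(0.25) + (10)²(0.5) = 72.5

72.500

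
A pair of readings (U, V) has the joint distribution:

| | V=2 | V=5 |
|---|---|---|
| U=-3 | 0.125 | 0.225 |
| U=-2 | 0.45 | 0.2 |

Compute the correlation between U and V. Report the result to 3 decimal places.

-0.323

E[U] = -2.35,  E[V] = 3.275
E[UV] = -7.925
Cov(U,V) = E[UV] − E[U]E[V] = -7.925 − (-2.35)(3.275) = -0.22875
Var(U) = 0.2275,  Var(V) = 2.199375
ρ = -0.22875 / √(0.2275·2.199375) ≈ -0.323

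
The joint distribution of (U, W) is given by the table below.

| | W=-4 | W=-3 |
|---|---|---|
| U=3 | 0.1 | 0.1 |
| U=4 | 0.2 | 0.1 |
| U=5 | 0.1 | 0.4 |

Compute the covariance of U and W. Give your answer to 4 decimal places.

E[U] = 4.3,  E[W] = -3.4
E[UW] = -14.5
Cov(U,W) = E[UW] − E[U]E[W] = -14.5 − (4.3)(-3.4) = 0.12

0.1200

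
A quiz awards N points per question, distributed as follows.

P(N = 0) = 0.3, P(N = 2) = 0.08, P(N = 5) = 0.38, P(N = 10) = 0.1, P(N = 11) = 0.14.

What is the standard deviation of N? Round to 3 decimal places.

3.950

E[N] = (0)(0.3) + (2)(0.08) + (5)(0.38) + (10)(0.1) + (11)(0.14) = 4.6
E[N²] = (0)²(0.3) + (2)²(0.08) + (5)²(0.38) + (10)²(0.1) + (11)²(0.14) = 36.76
Var(N) = E[N²] − (E[N])² = 36.76 − (4.6)² = 15.6
SD(N) = √15.6 ≈ 3.950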